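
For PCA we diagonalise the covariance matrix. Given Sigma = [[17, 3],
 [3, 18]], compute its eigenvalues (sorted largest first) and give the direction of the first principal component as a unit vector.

Step 1 — characteristic polynomial of 2×2 Sigma:
  det(Sigma - λI) = λ² - trace · λ + det = 0.
  trace = 17 + 18 = 35, det = 17·18 - (3)² = 297.
Step 2 — discriminant:
  Δ = trace² - 4·det = 1225 - 1188 = 37.
Step 3 — eigenvalues:
  λ = (trace ± √Δ)/2 = (35 ± 6.0828)/2,
  λ_1 = 20.5414,  λ_2 = 14.4586.

Step 4 — unit eigenvector for λ_1: solve (Sigma - λ_1 I)v = 0. First row:
  (17 - 20.5414)·v_x + (3)·v_y = 0, i.e. (-3.5414)·v_x + (3)·v_y = 0,
  so v ∝ (b, λ_1 - a) = (3, 3.5414) = u.
  ||u|| = √((3)² + (3.5414)²) = √(21.5414) ≈ 4.6413,
  v_1 = u/||u|| ≈ (0.6464, 0.763) (||v_1|| = 1).

λ_1 = 20.5414,  λ_2 = 14.4586;  v_1 ≈ (0.6464, 0.763)


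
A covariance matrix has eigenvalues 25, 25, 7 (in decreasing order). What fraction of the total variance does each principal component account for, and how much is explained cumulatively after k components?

Step 1 — total variance = trace(Sigma) = Σ λ_i = 25 + 25 + 7 = 57.

Step 2 — fraction explained by component i = λ_i / Σ λ:
  PC1: 25/57 = 0.4386
  PC2: 25/57 = 0.4386
  PC3: 7/57 = 0.1228

Step 3 — cumulative fraction after k components = (λ_1 + ... + λ_k) / Σ λ:
  k = 1: 25/57 = 0.4386
  k = 2: (25 + 25)/57 = 50/57 = 0.8772
  k = 3: (25 + 25 + 7)/57 = 57/57 = 1

Summary (fraction, with percent):

explained: PC1 0.4386 (43.86%), PC2 0.4386 (43.86%), PC3 0.1228 (12.28%);  cumulative: 0.4386, 0.8772, 1


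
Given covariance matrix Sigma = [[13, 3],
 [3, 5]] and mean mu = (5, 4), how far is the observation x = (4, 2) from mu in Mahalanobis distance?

Step 1 — centre the observation: (x - mu) = (-1, -2).

Step 2 — invert Sigma. det(Sigma) = 13·5 - (3)² = 56.
  Sigma^{-1} = (1/det) · [[d, -b], [-b, a]] = [[0.0893, -0.0536],
 [-0.0536, 0.2321]].

Step 3 — form the quadratic (x - mu)^T · Sigma^{-1} · (x - mu):
  Sigma^{-1} · (x - mu) = (0.0179, -0.4107).
  (x - mu)^T · [Sigma^{-1} · (x - mu)] = (-1)·(0.0179) + (-2)·(-0.4107) = 0.8036.

Step 4 — take square root: d = √(0.8036) ≈ 0.8964.

d(x, mu) = √(0.8036) ≈ 0.8964


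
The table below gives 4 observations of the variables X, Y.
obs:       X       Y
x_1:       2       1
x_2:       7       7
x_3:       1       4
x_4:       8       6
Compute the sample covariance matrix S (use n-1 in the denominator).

Step 1 — column means:
  mean(X) = (2 + 7 + 1 + 8) / 4 = 18/4 = 4.5
  mean(Y) = (1 + 7 + 4 + 6) / 4 = 18/4 = 4.5

Step 2 — sample covariance S[i,j] = (1/(n-1)) · Σ_k (x_{k,i} - mean_i) · (x_{k,j} - mean_j), with n-1 = 3.
  S[X,X] = ((-2.5)·(-2.5) + (2.5)·(2.5) + (-3.5)·(-3.5) + (3.5)·(3.5)) / 3 = 37/3 = 12.3333
  S[X,Y] = ((-2.5)·(-3.5) + (2.5)·(2.5) + (-3.5)·(-0.5) + (3.5)·(1.5)) / 3 = 22/3 = 7.3333
  S[Y,Y] = ((-3.5)·(-3.5) + (2.5)·(2.5) + (-0.5)·(-0.5) + (1.5)·(1.5)) / 3 = 21/3 = 7

S is symmetric (S[j,i] = S[i,j]). Assembling:

S = [[12.3333, 7.3333],
 [7.3333, 7]]


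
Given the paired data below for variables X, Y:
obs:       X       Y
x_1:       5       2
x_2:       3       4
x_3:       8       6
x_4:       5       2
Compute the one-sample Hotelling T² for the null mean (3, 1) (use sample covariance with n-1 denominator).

Step 1 — sample mean vector:
  mean(X) = (5 + 3 + 8 + 5) / 4 = 21/4 = 5.25
  mean(Y) = (2 + 4 + 6 + 2) / 4 = 14/4 = 3.5
  x̄ = (5.25, 3.5),  deviation x̄ - mu_0 = (5.25, 3.5) - (3, 1) = (2.25, 2.5).

Step 2 — sample covariance matrix, S[i,j] = (1/(n-1)) · Σ_k (x_{k,i} - mean_i) · (x_{k,j} - mean_j), divisor n-1 = 3:
  S[X,X] = ((-0.25)·(-0.25) + (-2.25)·(-2.25) + (2.75)·(2.75) + (-0.25)·(-0.25)) / 3 = 12.75/3 = 4.25
  S[X,Y] = ((-0.25)·(-1.5) + (-2.25)·(0.5) + (2.75)·(2.5) + (-0.25)·(-1.5)) / 3 = 6.5/3 = 2.1667
  S[Y,Y] = ((-1.5)·(-1.5) + (0.5)·(0.5) + (2.5)·(2.5) + (-1.5)·(-1.5)) / 3 = 11/3 = 3.6667
  S = [[4.25, 2.1667],
 [2.1667, 3.6667]].

Step 3 — invert S. det(S) = 4.25·3.6667 - (2.1667)² = 10.8889.
  S^{-1} = (1/det) · [[d, -b], [-b, a]] = [[0.3367, -0.199],
 [-0.199, 0.3903]].

Step 4 — quadratic form (x̄ - mu_0)^T · S^{-1} · (x̄ - mu_0):
  S^{-1} · (x̄ - mu_0) = (0.2602, 0.5281),
  (x̄ - mu_0)^T · [...] = (2.25)·(0.2602) + (2.5)·(0.5281) = 1.9056.

Step 5 — scale by n: T² = 4 · 1.9056 = 7.6224.

T² ≈ 7.6224


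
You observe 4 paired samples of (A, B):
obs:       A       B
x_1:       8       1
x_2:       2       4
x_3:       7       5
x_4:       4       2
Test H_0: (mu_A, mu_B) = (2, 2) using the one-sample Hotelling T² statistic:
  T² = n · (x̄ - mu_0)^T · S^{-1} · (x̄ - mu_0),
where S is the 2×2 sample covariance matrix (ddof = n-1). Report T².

Step 1 — sample mean vector:
  mean(A) = (8 + 2 + 7 + 4) / 4 = 21/4 = 5.25
  mean(B) = (1 + 4 + 5 + 2) / 4 = 12/4 = 3
  x̄ = (5.25, 3),  deviation x̄ - mu_0 = (5.25, 3) - (2, 2) = (3.25, 1).

Step 2 — sample covariance matrix, S[i,j] = (1/(n-1)) · Σ_k (x_{k,i} - mean_i) · (x_{k,j} - mean_j), divisor n-1 = 3:
  S[A,A] = ((2.75)·(2.75) + (-3.25)·(-3.25) + (1.75)·(1.75) + (-1.25)·(-1.25)) / 3 = 22.75/3 = 7.5833
  S[A,B] = ((2.75)·(-2) + (-3.25)·(1) + (1.75)·(2) + (-1.25)·(-1)) / 3 = -4/3 = -1.3333
  S[B,B] = ((-2)·(-2) + (1)·(1) + (2)·(2) + (-1)·(-1)) / 3 = 10/3 = 3.3333
  S = [[7.5833, -1.3333],
 [-1.3333, 3.3333]].

Step 3 — invert S. det(S) = 7.5833·3.3333 - (-1.3333)² = 23.5.
  S^{-1} = (1/det) · [[d, -b], [-b, a]] = [[0.1418, 0.0567],
 [0.0567, 0.3227]].

Step 4 — quadratic form (x̄ - mu_0)^T · S^{-1} · (x̄ - mu_0):
  S^{-1} · (x̄ - mu_0) = (0.5177, 0.5071),
  (x̄ - mu_0)^T · [...] = (3.25)·(0.5177) + (1)·(0.5071) = 2.1897.

Step 5 — scale by n: T² = 4 · 2.1897 = 8.7589.

T² ≈ 8.7589


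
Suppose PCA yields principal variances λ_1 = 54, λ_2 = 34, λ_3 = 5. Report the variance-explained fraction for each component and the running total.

Step 1 — total variance = trace(Sigma) = Σ λ_i = 54 + 34 + 5 = 93.

Step 2 — fraction explained by component i = λ_i / Σ λ:
  PC1: 54/93 = 0.5806
  PC2: 34/93 = 0.3656
  PC3: 5/93 = 0.0538

Step 3 — cumulative fraction after k components = (λ_1 + ... + λ_k) / Σ λ:
  k = 1: 54/93 = 0.5806
  k = 2: (54 + 34)/93 = 88/93 = 0.9462
  k = 3: (54 + 34 + 5)/93 = 93/93 = 1

Summary (fraction, with percent):

explained: PC1 0.5806 (58.06%), PC2 0.3656 (36.56%), PC3 0.0538 (5.38%);  cumulative: 0.5806, 0.9462, 1


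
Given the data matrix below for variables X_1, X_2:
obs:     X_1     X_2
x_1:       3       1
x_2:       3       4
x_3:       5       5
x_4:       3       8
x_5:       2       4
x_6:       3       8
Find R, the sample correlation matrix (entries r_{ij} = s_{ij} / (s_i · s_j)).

Step 1 — column means:
  mean(X_1) = (3 + 3 + 5 + 3 + 2 + 3) / 6 = 19/6 = 3.1667
  mean(X_2) = (1 + 4 + 5 + 8 + 4 + 8) / 6 = 30/6 = 5

Step 2 — sample variances and covariances s[i,j] = (1/(n-1)) · Σ_k (x_{k,i} - mean_i) · (x_{k,j} - mean_j), with n-1 = 5:
  s[X_1,X_1] = ((-0.1667)·(-0.1667) + (-0.1667)·(-0.1667) + (1.8333)·(1.8333) + (-0.1667)·(-0.1667) + (-1.1667)·(-1.1667) + (-0.1667)·(-0.1667)) / 5 = 4.8333/5 = 0.9667
  s[X_1,X_2] = ((-0.1667)·(-4) + (-0.1667)·(-1) + (1.8333)·(0) + (-0.1667)·(3) + (-1.1667)·(-1) + (-0.1667)·(3)) / 5 = 1/5 = 0.2
  s[X_2,X_2] = ((-4)·(-4) + (-1)·(-1) + (0)·(0) + (3)·(3) + (-1)·(-1) + (3)·(3)) / 5 = 36/5 = 7.2
  Sample standard deviations s_i = √(s[i,i]):
  s(X_1) = √(0.9667) = 0.9832
  s(X_2) = √(7.2) = 2.6833

Step 3 — r_{ij} = s_{ij} / (s_i · s_j):
  r[X_1,X_1] = 1 (diagonal).
  r[X_1,X_2] = 0.2 / (0.9832 · 2.6833) = 0.2 / 2.6382 = 0.0758
  r[X_2,X_2] = 1 (diagonal).

R is symmetric with unit diagonal. Assembling:

R = [[1, 0.0758],
 [0.0758, 1]]


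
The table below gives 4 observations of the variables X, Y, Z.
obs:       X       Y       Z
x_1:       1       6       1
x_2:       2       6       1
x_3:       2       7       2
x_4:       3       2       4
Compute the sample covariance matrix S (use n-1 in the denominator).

Step 1 — column means:
  mean(X) = (1 + 2 + 2 + 3) / 4 = 8/4 = 2
  mean(Y) = (6 + 6 + 7 + 2) / 4 = 21/4 = 5.25
  mean(Z) = (1 + 1 + 2 + 4) / 4 = 8/4 = 2

Step 2 — sample covariance S[i,j] = (1/(n-1)) · Σ_k (x_{k,i} - mean_i) · (x_{k,j} - mean_j), with n-1 = 3.
  S[X,X] = ((-1)·(-1) + (0)·(0) + (0)·(0) + (1)·(1)) / 3 = 2/3 = 0.6667
  S[X,Y] = ((-1)·(0.75) + (0)·(0.75) + (0)·(1.75) + (1)·(-3.25)) / 3 = -4/3 = -1.3333
  S[X,Z] = ((-1)·(-1) + (0)·(-1) + (0)·(0) + (1)·(2)) / 3 = 3/3 = 1
  S[Y,Y] = ((0.75)·(0.75) + (0.75)·(0.75) + (1.75)·(1.75) + (-3.25)·(-3.25)) / 3 = 14.75/3 = 4.9167
  S[Y,Z] = ((0.75)·(-1) + (0.75)·(-1) + (1.75)·(0) + (-3.25)·(2)) / 3 = -8/3 = -2.6667
  S[Z,Z] = ((-1)·(-1) + (-1)·(-1) + (0)·(0) + (2)·(2)) / 3 = 6/3 = 2

S is symmetric (S[j,i] = S[i,j]). Assembling:

S = [[0.6667, -1.3333, 1],
 [-1.3333, 4.9167, -2.6667],
 [1, -2.6667, 2]]


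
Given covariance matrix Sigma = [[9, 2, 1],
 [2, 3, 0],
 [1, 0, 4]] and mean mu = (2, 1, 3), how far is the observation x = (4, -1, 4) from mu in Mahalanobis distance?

Step 1 — centre the observation: (x - mu) = (2, -2, 1).

Step 2 — invert Sigma (cofactor / det for 3×3, or solve directly):
  Sigma^{-1} = [[0.1348, -0.0899, -0.0337],
 [-0.0899, 0.3933, 0.0225],
 [-0.0337, 0.0225, 0.2584]].

Step 3 — form the quadratic (x - mu)^T · Sigma^{-1} · (x - mu):
  Sigma^{-1} · (x - mu) = (0.4157, -0.9438, 0.1461).
  (x - mu)^T · [Sigma^{-1} · (x - mu)] = (2)·(0.4157) + (-2)·(-0.9438) + (1)·(0.1461) = 2.8652.

Step 4 — take square root: d = √(2.8652) ≈ 1.6927.

d(x, mu) = √(2.8652) ≈ 1.6927


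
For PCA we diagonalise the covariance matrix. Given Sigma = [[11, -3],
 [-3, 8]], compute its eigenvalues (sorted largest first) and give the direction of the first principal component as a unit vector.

Step 1 — characteristic polynomial of 2×2 Sigma:
  det(Sigma - λI) = λ² - trace · λ + det = 0.
  trace = 11 + 8 = 19, det = 11·8 - (-3)² = 79.
Step 2 — discriminant:
  Δ = trace² - 4·det = 361 - 316 = 45.
Step 3 — eigenvalues:
  λ = (trace ± √Δ)/2 = (19 ± 6.7082)/2,
  λ_1 = 12.8541,  λ_2 = 6.1459.

Step 4 — unit eigenvector for λ_1: solve (Sigma - λ_1 I)v = 0. First row:
  (11 - 12.8541)·v_x + (-3)·v_y = 0, i.e. (-1.8541)·v_x + (-3)·v_y = 0,
  so v ∝ (b, λ_1 - a) = (-3, 1.8541); multiply by -1 so the first entry is positive: u = (3, -1.8541).
  ||u|| = √((3)² + (-1.8541)²) = √(12.4377) ≈ 3.5267,
  v_1 = u/||u|| ≈ (0.8507, -0.5257) (||v_1|| = 1).

λ_1 = 12.8541,  λ_2 = 6.1459;  v_1 ≈ (0.8507, -0.5257)


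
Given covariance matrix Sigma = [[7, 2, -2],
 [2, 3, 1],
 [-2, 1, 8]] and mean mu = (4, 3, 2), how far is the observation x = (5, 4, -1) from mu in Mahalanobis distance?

Step 1 — centre the observation: (x - mu) = (1, 1, -3).

Step 2 — invert Sigma (cofactor / det for 3×3, or solve directly):
  Sigma^{-1} = [[0.211, -0.1651, 0.0734],
 [-0.1651, 0.4771, -0.1009],
 [0.0734, -0.1009, 0.156]].

Step 3 — form the quadratic (x - mu)^T · Sigma^{-1} · (x - mu):
  Sigma^{-1} · (x - mu) = (-0.1743, 0.6147, -0.4954).
  (x - mu)^T · [Sigma^{-1} · (x - mu)] = (1)·(-0.1743) + (1)·(0.6147) + (-3)·(-0.4954) = 1.9266.

Step 4 — take square root: d = √(1.9266) ≈ 1.388.

d(x, mu) = √(1.9266) ≈ 1.388


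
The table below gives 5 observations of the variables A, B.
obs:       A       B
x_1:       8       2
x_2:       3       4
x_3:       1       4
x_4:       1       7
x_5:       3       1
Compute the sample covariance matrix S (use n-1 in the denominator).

Step 1 — column means:
  mean(A) = (8 + 3 + 1 + 1 + 3) / 5 = 16/5 = 3.2
  mean(B) = (2 + 4 + 4 + 7 + 1) / 5 = 18/5 = 3.6

Step 2 — sample covariance S[i,j] = (1/(n-1)) · Σ_k (x_{k,i} - mean_i) · (x_{k,j} - mean_j), with n-1 = 4.
  S[A,A] = ((4.8)·(4.8) + (-0.2)·(-0.2) + (-2.2)·(-2.2) + (-2.2)·(-2.2) + (-0.2)·(-0.2)) / 4 = 32.8/4 = 8.2
  S[A,B] = ((4.8)·(-1.6) + (-0.2)·(0.4) + (-2.2)·(0.4) + (-2.2)·(3.4) + (-0.2)·(-2.6)) / 4 = -15.6/4 = -3.9
  S[B,B] = ((-1.6)·(-1.6) + (0.4)·(0.4) + (0.4)·(0.4) + (3.4)·(3.4) + (-2.6)·(-2.6)) / 4 = 21.2/4 = 5.3

S is symmetric (S[j,i] = S[i,j]). Assembling:

S = [[8.2, -3.9],
 [-3.9, 5.3]]


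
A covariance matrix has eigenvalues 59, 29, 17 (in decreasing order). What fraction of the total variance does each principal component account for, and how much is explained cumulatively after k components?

Step 1 — total variance = trace(Sigma) = Σ λ_i = 59 + 29 + 17 = 105.

Step 2 — fraction explained by component i = λ_i / Σ λ:
  PC1: 59/105 = 0.5619
  PC2: 29/105 = 0.2762
  PC3: 17/105 = 0.1619

Step 3 — cumulative fraction after k components = (λ_1 + ... + λ_k) / Σ λ:
  k = 1: 59/105 = 0.5619
  k = 2: (59 + 29)/105 = 88/105 = 0.8381
  k = 3: (59 + 29 + 17)/105 = 105/105 = 1

Summary (fraction, with percent):

explained: PC1 0.5619 (56.19%), PC2 0.2762 (27.62%), PC3 0.1619 (16.19%);  cumulative: 0.5619, 0.8381, 1


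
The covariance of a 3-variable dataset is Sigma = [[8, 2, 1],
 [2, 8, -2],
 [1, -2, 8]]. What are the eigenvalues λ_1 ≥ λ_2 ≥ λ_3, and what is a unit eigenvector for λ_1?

Step 1 — characteristic polynomial p(λ) = det(λI - Sigma) = λ³ - tr·λ² + c_1·λ - det, where tr = trace, c_1 = sum of the principal 2×2 minors, det = det(Sigma):
  tr = 8 + 8 + 8 = 24,
  c_1 = (8·8 - (2)²) + (8·8 - (1)²) + (8·8 - (-2)²) = 60 + 63 + 60 = 183,
  det = 8·(8·8 - (-2)²) - (2)·((2)·8 - (-2)·(1)) + (1)·((2)·(-2) - 8·(1)) = 8·(60) - (2)·(18) + (1)·(-12) = 432.
  So p(λ) = λ³ - 24λ² + 183λ - 432.
Step 2 — look for an integer root (rational root theorem: any rational root is an integer divisor of 432). Testing λ = 9:
  p(9) = 729 - 1944 + 1647 - 432 = 0  ✓
  Dividing out (λ - 9): p(λ) = (λ - 9)(λ² - 15λ + 48).
Step 3 — remaining eigenvalues from the quadratic λ² - 15λ + 48 = 0:
  Δ = 15² - 4·48 = 225 - 192 = 33,  λ = (15 ± √33)/2 = (15 ± 5.7446)/2 ≈ 10.3723 or 4.6277.
  Sorted: λ_1 = 10.3723,  λ_2 = 9,  λ_3 = 4.6277  (check: sum = 24 = tr ✓).

Step 4 — unit eigenvector for λ_1 ≈ 10.3723: v spans the null space of (Sigma - λ_1 I), whose rows are
  r_1 = (-2.3723, 2, 1),  r_2 = (2, -2.3723, -2),  r_3 = (1, -2, -2.3723).
  v is orthogonal to every row, so take v ∝ r_1 × r_2 = ((2)·(-2) - (1)·(-2.3723), (1)·(2) - (-2.3723)·(-2), (-2.3723)·(-2.3723) - (2)·(2)) ≈ (-1.6277, -2.7446, 1.6277).
  Rescale (multiply by -1 so the first nonzero entry is positive): u = (1.6277, 2.7446, -1.6277).
  ||u|| = √((1.6277)² + (2.7446)² + (-1.6277)²) = √(12.8316) ≈ 3.5821,  v_1 = u/||u|| ≈ (0.4544, 0.7662, -0.4544) (||v_1|| = 1).

λ_1 = 10.3723,  λ_2 = 9,  λ_3 = 4.6277;  v_1 ≈ (0.4544, 0.7662, -0.4544)


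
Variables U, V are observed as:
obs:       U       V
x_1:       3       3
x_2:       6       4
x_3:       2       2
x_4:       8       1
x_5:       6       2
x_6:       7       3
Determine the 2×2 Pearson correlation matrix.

Step 1 — column means:
  mean(U) = (3 + 6 + 2 + 8 + 6 + 7) / 6 = 32/6 = 5.3333
  mean(V) = (3 + 4 + 2 + 1 + 2 + 3) / 6 = 15/6 = 2.5

Step 2 — sample variances and covariances s[i,j] = (1/(n-1)) · Σ_k (x_{k,i} - mean_i) · (x_{k,j} - mean_j), with n-1 = 5:
  s[U,U] = ((-2.3333)·(-2.3333) + (0.6667)·(0.6667) + (-3.3333)·(-3.3333) + (2.6667)·(2.6667) + (0.6667)·(0.6667) + (1.6667)·(1.6667)) / 5 = 27.3333/5 = 5.4667
  s[U,V] = ((-2.3333)·(0.5) + (0.6667)·(1.5) + (-3.3333)·(-0.5) + (2.6667)·(-1.5) + (0.6667)·(-0.5) + (1.6667)·(0.5)) / 5 = -2/5 = -0.4
  s[V,V] = ((0.5)·(0.5) + (1.5)·(1.5) + (-0.5)·(-0.5) + (-1.5)·(-1.5) + (-0.5)·(-0.5) + (0.5)·(0.5)) / 5 = 5.5/5 = 1.1
  Sample standard deviations s_i = √(s[i,i]):
  s(U) = √(5.4667) = 2.3381
  s(V) = √(1.1) = 1.0488

Step 3 — r_{ij} = s_{ij} / (s_i · s_j):
  r[U,U] = 1 (diagonal).
  r[U,V] = -0.4 / (2.3381 · 1.0488) = -0.4 / 2.4522 = -0.1631
  r[V,V] = 1 (diagonal).

R is symmetric with unit diagonal. Assembling:

R = [[1, -0.1631],
 [-0.1631, 1]]


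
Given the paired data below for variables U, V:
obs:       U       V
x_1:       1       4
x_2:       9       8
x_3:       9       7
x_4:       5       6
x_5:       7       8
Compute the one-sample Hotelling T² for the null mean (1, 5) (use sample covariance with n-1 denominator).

Step 1 — sample mean vector:
  mean(U) = (1 + 9 + 9 + 5 + 7) / 5 = 31/5 = 6.2
  mean(V) = (4 + 8 + 7 + 6 + 8) / 5 = 33/5 = 6.6
  x̄ = (6.2, 6.6),  deviation x̄ - mu_0 = (6.2, 6.6) - (1, 5) = (5.2, 1.6).

Step 2 — sample covariance matrix, S[i,j] = (1/(n-1)) · Σ_k (x_{k,i} - mean_i) · (x_{k,j} - mean_j), divisor n-1 = 4:
  S[U,U] = ((-5.2)·(-5.2) + (2.8)·(2.8) + (2.8)·(2.8) + (-1.2)·(-1.2) + (0.8)·(0.8)) / 4 = 44.8/4 = 11.2
  S[U,V] = ((-5.2)·(-2.6) + (2.8)·(1.4) + (2.8)·(0.4) + (-1.2)·(-0.6) + (0.8)·(1.4)) / 4 = 20.4/4 = 5.1
  S[V,V] = ((-2.6)·(-2.6) + (1.4)·(1.4) + (0.4)·(0.4) + (-0.6)·(-0.6) + (1.4)·(1.4)) / 4 = 11.2/4 = 2.8
  S = [[11.2, 5.1],
 [5.1, 2.8]].

Step 3 — invert S. det(S) = 11.2·2.8 - (5.1)² = 5.35.
  S^{-1} = (1/det) · [[d, -b], [-b, a]] = [[0.5234, -0.9533],
 [-0.9533, 2.0935]].

Step 4 — quadratic form (x̄ - mu_0)^T · S^{-1} · (x̄ - mu_0):
  S^{-1} · (x̄ - mu_0) = (1.1963, -1.6075),
  (x̄ - mu_0)^T · [...] = (5.2)·(1.1963) + (1.6)·(-1.6075) = 3.6486.

Step 5 — scale by n: T² = 5 · 3.6486 = 18.243.

T² ≈ 18.243


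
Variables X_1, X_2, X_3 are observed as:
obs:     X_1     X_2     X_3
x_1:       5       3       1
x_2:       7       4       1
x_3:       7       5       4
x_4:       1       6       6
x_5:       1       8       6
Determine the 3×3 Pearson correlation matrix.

Step 1 — column means:
  mean(X_1) = (5 + 7 + 7 + 1 + 1) / 5 = 21/5 = 4.2
  mean(X_2) = (3 + 4 + 5 + 6 + 8) / 5 = 26/5 = 5.2
  mean(X_3) = (1 + 1 + 4 + 6 + 6) / 5 = 18/5 = 3.6

Step 2 — sample variances and covariances s[i,j] = (1/(n-1)) · Σ_k (x_{k,i} - mean_i) · (x_{k,j} - mean_j), with n-1 = 4:
  s[X_1,X_1] = ((0.8)·(0.8) + (2.8)·(2.8) + (2.8)·(2.8) + (-3.2)·(-3.2) + (-3.2)·(-3.2)) / 4 = 36.8/4 = 9.2
  s[X_1,X_2] = ((0.8)·(-2.2) + (2.8)·(-1.2) + (2.8)·(-0.2) + (-3.2)·(0.8) + (-3.2)·(2.8)) / 4 = -17.2/4 = -4.3
  s[X_1,X_3] = ((0.8)·(-2.6) + (2.8)·(-2.6) + (2.8)·(0.4) + (-3.2)·(2.4) + (-3.2)·(2.4)) / 4 = -23.6/4 = -5.9
  s[X_2,X_2] = ((-2.2)·(-2.2) + (-1.2)·(-1.2) + (-0.2)·(-0.2) + (0.8)·(0.8) + (2.8)·(2.8)) / 4 = 14.8/4 = 3.7
  s[X_2,X_3] = ((-2.2)·(-2.6) + (-1.2)·(-2.6) + (-0.2)·(0.4) + (0.8)·(2.4) + (2.8)·(2.4)) / 4 = 17.4/4 = 4.35
  s[X_3,X_3] = ((-2.6)·(-2.6) + (-2.6)·(-2.6) + (0.4)·(0.4) + (2.4)·(2.4) + (2.4)·(2.4)) / 4 = 25.2/4 = 6.3
  Sample standard deviations s_i = √(s[i,i]):
  s(X_1) = √(9.2) = 3.0332
  s(X_2) = √(3.7) = 1.9235
  s(X_3) = √(6.3) = 2.51

Step 3 — r_{ij} = s_{ij} / (s_i · s_j):
  r[X_1,X_1] = 1 (diagonal).
  r[X_1,X_2] = -4.3 / (3.0332 · 1.9235) = -4.3 / 5.8344 = -0.737
  r[X_1,X_3] = -5.9 / (3.0332 · 2.51) = -5.9 / 7.6131 = -0.775
  r[X_2,X_2] = 1 (diagonal).
  r[X_2,X_3] = 4.35 / (1.9235 · 2.51) = 4.35 / 4.828 = 0.901
  r[X_3,X_3] = 1 (diagonal).

R is symmetric with unit diagonal. Assembling:

R = [[1, -0.737, -0.775],
 [-0.737, 1, 0.901],
 [-0.775, 0.901, 1]]


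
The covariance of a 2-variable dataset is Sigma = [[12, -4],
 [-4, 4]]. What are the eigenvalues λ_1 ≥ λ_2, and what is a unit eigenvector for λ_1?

Step 1 — characteristic polynomial of 2×2 Sigma:
  det(Sigma - λI) = λ² - trace · λ + det = 0.
  trace = 12 + 4 = 16, det = 12·4 - (-4)² = 32.
Step 2 — discriminant:
  Δ = trace² - 4·det = 256 - 128 = 128.
Step 3 — eigenvalues:
  λ = (trace ± √Δ)/2 = (16 ± 11.3137)/2,
  λ_1 = 13.6569,  λ_2 = 2.3431.

Step 4 — unit eigenvector for λ_1: solve (Sigma - λ_1 I)v = 0. First row:
  (12 - 13.6569)·v_x + (-4)·v_y = 0, i.e. (-1.6569)·v_x + (-4)·v_y = 0,
  so v ∝ (b, λ_1 - a) = (-4, 1.6569); multiply by -1 so the first entry is positive: u = (4, -1.6569).
  ||u|| = √((4)² + (-1.6569)²) = √(18.7452) ≈ 4.3296,
  v_1 = u/||u|| ≈ (0.9239, -0.3827) (||v_1|| = 1).

λ_1 = 13.6569,  λ_2 = 2.3431;  v_1 ≈ (0.9239, -0.3827)


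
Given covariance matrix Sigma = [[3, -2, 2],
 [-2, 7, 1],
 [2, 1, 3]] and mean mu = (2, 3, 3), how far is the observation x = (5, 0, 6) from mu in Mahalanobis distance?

Step 1 — centre the observation: (x - mu) = (3, -3, 3).

Step 2 — invert Sigma (cofactor / det for 3×3, or solve directly):
  Sigma^{-1} = [[1.6667, 0.6667, -1.3333],
 [0.6667, 0.4167, -0.5833],
 [-1.3333, -0.5833, 1.4167]].

Step 3 — form the quadratic (x - mu)^T · Sigma^{-1} · (x - mu):
  Sigma^{-1} · (x - mu) = (-1, -1, 2).
  (x - mu)^T · [Sigma^{-1} · (x - mu)] = (3)·(-1) + (-3)·(-1) + (3)·(2) = 6.

Step 4 — take square root: d = √(6) ≈ 2.4495.

d(x, mu) = √(6) ≈ 2.4495


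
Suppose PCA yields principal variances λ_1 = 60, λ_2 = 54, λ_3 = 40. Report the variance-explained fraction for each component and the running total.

Step 1 — total variance = trace(Sigma) = Σ λ_i = 60 + 54 + 40 = 154.

Step 2 — fraction explained by component i = λ_i / Σ λ:
  PC1: 60/154 = 0.3896
  PC2: 54/154 = 0.3506
  PC3: 40/154 = 0.2597

Step 3 — cumulative fraction after k components = (λ_1 + ... + λ_k) / Σ λ:
  k = 1: 60/154 = 0.3896
  k = 2: (60 + 54)/154 = 114/154 = 0.7403
  k = 3: (60 + 54 + 40)/154 = 154/154 = 1

Summary (fraction, with percent):

explained: PC1 0.3896 (38.96%), PC2 0.3506 (35.06%), PC3 0.2597 (25.97%);  cumulative: 0.3896, 0.7403, 1


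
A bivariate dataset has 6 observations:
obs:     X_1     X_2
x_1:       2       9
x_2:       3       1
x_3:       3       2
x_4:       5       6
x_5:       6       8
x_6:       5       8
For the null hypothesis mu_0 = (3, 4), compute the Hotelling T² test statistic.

Step 1 — sample mean vector:
  mean(X_1) = (2 + 3 + 3 + 5 + 6 + 5) / 6 = 24/6 = 4
  mean(X_2) = (9 + 1 + 2 + 6 + 8 + 8) / 6 = 34/6 = 5.6667
  x̄ = (4, 5.6667),  deviation x̄ - mu_0 = (4, 5.6667) - (3, 4) = (1, 1.6667).

Step 2 — sample covariance matrix, S[i,j] = (1/(n-1)) · Σ_k (x_{k,i} - mean_i) · (x_{k,j} - mean_j), divisor n-1 = 5:
  S[X_1,X_1] = ((-2)·(-2) + (-1)·(-1) + (-1)·(-1) + (1)·(1) + (2)·(2) + (1)·(1)) / 5 = 12/5 = 2.4
  S[X_1,X_2] = ((-2)·(3.3333) + (-1)·(-4.6667) + (-1)·(-3.6667) + (1)·(0.3333) + (2)·(2.3333) + (1)·(2.3333)) / 5 = 9/5 = 1.8
  S[X_2,X_2] = ((3.3333)·(3.3333) + (-4.6667)·(-4.6667) + (-3.6667)·(-3.6667) + (0.3333)·(0.3333) + (2.3333)·(2.3333) + (2.3333)·(2.3333)) / 5 = 57.3333/5 = 11.4667
  S = [[2.4, 1.8],
 [1.8, 11.4667]].

Step 3 — invert S. det(S) = 2.4·11.4667 - (1.8)² = 24.28.
  S^{-1} = (1/det) · [[d, -b], [-b, a]] = [[0.4723, -0.0741],
 [-0.0741, 0.0988]].

Step 4 — quadratic form (x̄ - mu_0)^T · S^{-1} · (x̄ - mu_0):
  S^{-1} · (x̄ - mu_0) = (0.3487, 0.0906),
  (x̄ - mu_0)^T · [...] = (1)·(0.3487) + (1.6667)·(0.0906) = 0.4997.

Step 5 — scale by n: T² = 6 · 0.4997 = 2.9984.

T² ≈ 2.9984


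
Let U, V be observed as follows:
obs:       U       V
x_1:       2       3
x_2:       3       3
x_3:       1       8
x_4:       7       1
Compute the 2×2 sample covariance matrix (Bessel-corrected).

Step 1 — column means:
  mean(U) = (2 + 3 + 1 + 7) / 4 = 13/4 = 3.25
  mean(V) = (3 + 3 + 8 + 1) / 4 = 15/4 = 3.75

Step 2 — sample covariance S[i,j] = (1/(n-1)) · Σ_k (x_{k,i} - mean_i) · (x_{k,j} - mean_j), with n-1 = 3.
  S[U,U] = ((-1.25)·(-1.25) + (-0.25)·(-0.25) + (-2.25)·(-2.25) + (3.75)·(3.75)) / 3 = 20.75/3 = 6.9167
  S[U,V] = ((-1.25)·(-0.75) + (-0.25)·(-0.75) + (-2.25)·(4.25) + (3.75)·(-2.75)) / 3 = -18.75/3 = -6.25
  S[V,V] = ((-0.75)·(-0.75) + (-0.75)·(-0.75) + (4.25)·(4.25) + (-2.75)·(-2.75)) / 3 = 26.75/3 = 8.9167

S is symmetric (S[j,i] = S[i,j]). Assembling:

S = [[6.9167, -6.25],
 [-6.25, 8.9167]]


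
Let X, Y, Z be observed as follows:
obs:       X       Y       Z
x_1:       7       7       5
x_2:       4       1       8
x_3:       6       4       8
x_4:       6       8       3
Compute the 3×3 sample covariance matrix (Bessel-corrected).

Step 1 — column means:
  mean(X) = (7 + 4 + 6 + 6) / 4 = 23/4 = 5.75
  mean(Y) = (7 + 1 + 4 + 8) / 4 = 20/4 = 5
  mean(Z) = (5 + 8 + 8 + 3) / 4 = 24/4 = 6

Step 2 — sample covariance S[i,j] = (1/(n-1)) · Σ_k (x_{k,i} - mean_i) · (x_{k,j} - mean_j), with n-1 = 3.
  S[X,X] = ((1.25)·(1.25) + (-1.75)·(-1.75) + (0.25)·(0.25) + (0.25)·(0.25)) / 3 = 4.75/3 = 1.5833
  S[X,Y] = ((1.25)·(2) + (-1.75)·(-4) + (0.25)·(-1) + (0.25)·(3)) / 3 = 10/3 = 3.3333
  S[X,Z] = ((1.25)·(-1) + (-1.75)·(2) + (0.25)·(2) + (0.25)·(-3)) / 3 = -5/3 = -1.6667
  S[Y,Y] = ((2)·(2) + (-4)·(-4) + (-1)·(-1) + (3)·(3)) / 3 = 30/3 = 10
  S[Y,Z] = ((2)·(-1) + (-4)·(2) + (-1)·(2) + (3)·(-3)) / 3 = -21/3 = -7
  S[Z,Z] = ((-1)·(-1) + (2)·(2) + (2)·(2) + (-3)·(-3)) / 3 = 18/3 = 6

S is symmetric (S[j,i] = S[i,j]). Assembling:

S = [[1.5833, 3.3333, -1.6667],
 [3.3333, 10, -7],
 [-1.6667, -7, 6]]


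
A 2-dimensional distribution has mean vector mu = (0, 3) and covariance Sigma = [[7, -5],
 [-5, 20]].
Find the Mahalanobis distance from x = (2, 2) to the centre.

Step 1 — centre the observation: (x - mu) = (2, -1).

Step 2 — invert Sigma. det(Sigma) = 7·20 - (-5)² = 115.
  Sigma^{-1} = (1/det) · [[d, -b], [-b, a]] = [[0.1739, 0.0435],
 [0.0435, 0.0609]].

Step 3 — form the quadratic (x - mu)^T · Sigma^{-1} · (x - mu):
  Sigma^{-1} · (x - mu) = (0.3043, 0.0261).
  (x - mu)^T · [Sigma^{-1} · (x - mu)] = (2)·(0.3043) + (-1)·(0.0261) = 0.5826.

Step 4 — take square root: d = √(0.5826) ≈ 0.7633.

d(x, mu) = √(0.5826) ≈ 0.7633


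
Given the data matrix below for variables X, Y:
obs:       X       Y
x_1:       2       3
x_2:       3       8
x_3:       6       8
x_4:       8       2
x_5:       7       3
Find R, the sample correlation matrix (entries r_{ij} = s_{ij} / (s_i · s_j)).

Step 1 — column means:
  mean(X) = (2 + 3 + 6 + 8 + 7) / 5 = 26/5 = 5.2
  mean(Y) = (3 + 8 + 8 + 2 + 3) / 5 = 24/5 = 4.8

Step 2 — sample variances and covariances s[i,j] = (1/(n-1)) · Σ_k (x_{k,i} - mean_i) · (x_{k,j} - mean_j), with n-1 = 4:
  s[X,X] = ((-3.2)·(-3.2) + (-2.2)·(-2.2) + (0.8)·(0.8) + (2.8)·(2.8) + (1.8)·(1.8)) / 4 = 26.8/4 = 6.7
  s[X,Y] = ((-3.2)·(-1.8) + (-2.2)·(3.2) + (0.8)·(3.2) + (2.8)·(-2.8) + (1.8)·(-1.8)) / 4 = -9.8/4 = -2.45
  s[Y,Y] = ((-1.8)·(-1.8) + (3.2)·(3.2) + (3.2)·(3.2) + (-2.8)·(-2.8) + (-1.8)·(-1.8)) / 4 = 34.8/4 = 8.7
  Sample standard deviations s_i = √(s[i,i]):
  s(X) = √(6.7) = 2.5884
  s(Y) = √(8.7) = 2.9496

Step 3 — r_{ij} = s_{ij} / (s_i · s_j):
  r[X,X] = 1 (diagonal).
  r[X,Y] = -2.45 / (2.5884 · 2.9496) = -2.45 / 7.6348 = -0.3209
  r[Y,Y] = 1 (diagonal).

R is symmetric with unit diagonal. Assembling:

R = [[1, -0.3209],
 [-0.3209, 1]]


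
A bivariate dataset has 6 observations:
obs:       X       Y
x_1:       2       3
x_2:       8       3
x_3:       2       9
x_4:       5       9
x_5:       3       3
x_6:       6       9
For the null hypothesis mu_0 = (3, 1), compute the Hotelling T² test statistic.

Step 1 — sample mean vector:
  mean(X) = (2 + 8 + 2 + 5 + 3 + 6) / 6 = 26/6 = 4.3333
  mean(Y) = (3 + 3 + 9 + 9 + 3 + 9) / 6 = 36/6 = 6
  x̄ = (4.3333, 6),  deviation x̄ - mu_0 = (4.3333, 6) - (3, 1) = (1.3333, 5).

Step 2 — sample covariance matrix, S[i,j] = (1/(n-1)) · Σ_k (x_{k,i} - mean_i) · (x_{k,j} - mean_j), divisor n-1 = 5:
  S[X,X] = ((-2.3333)·(-2.3333) + (3.6667)·(3.6667) + (-2.3333)·(-2.3333) + (0.6667)·(0.6667) + (-1.3333)·(-1.3333) + (1.6667)·(1.6667)) / 5 = 29.3333/5 = 5.8667
  S[X,Y] = ((-2.3333)·(-3) + (3.6667)·(-3) + (-2.3333)·(3) + (0.6667)·(3) + (-1.3333)·(-3) + (1.6667)·(3)) / 5 = 0/5 = 0
  S[Y,Y] = ((-3)·(-3) + (-3)·(-3) + (3)·(3) + (3)·(3) + (-3)·(-3) + (3)·(3)) / 5 = 54/5 = 10.8
  S = [[5.8667, 0],
 [0, 10.8]].

Step 3 — invert S. det(S) = 5.8667·10.8 - (0)² = 63.36.
  S^{-1} = (1/det) · [[d, -b], [-b, a]] = [[0.1705, 0],
 [0, 0.0926]].

Step 4 — quadratic form (x̄ - mu_0)^T · S^{-1} · (x̄ - mu_0):
  S^{-1} · (x̄ - mu_0) = (0.2273, 0.463),
  (x̄ - mu_0)^T · [...] = (1.3333)·(0.2273) + (5)·(0.463) = 2.6178.

Step 5 — scale by n: T² = 6 · 2.6178 = 15.7071.

T² ≈ 15.7071


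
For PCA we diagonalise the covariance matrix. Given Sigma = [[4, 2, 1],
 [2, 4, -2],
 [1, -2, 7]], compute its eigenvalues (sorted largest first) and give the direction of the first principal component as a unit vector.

Step 1 — characteristic polynomial p(λ) = det(λI - Sigma) = λ³ - tr·λ² + c_1·λ - det, where tr = trace, c_1 = sum of the principal 2×2 minors, det = det(Sigma):
  tr = 4 + 4 + 7 = 15,
  c_1 = (4·4 - (2)²) + (4·7 - (1)²) + (4·7 - (-2)²) = 12 + 27 + 24 = 63,
  det = 4·(4·7 - (-2)²) - (2)·((2)·7 - (-2)·(1)) + (1)·((2)·(-2) - 4·(1)) = 4·(24) - (2)·(16) + (1)·(-8) = 56.
  So p(λ) = λ³ - 15λ² + 63λ - 56.
Step 2 — look for an integer root (rational root theorem: any rational root is an integer divisor of 56). Testing λ = 8:
  p(8) = 512 - 960 + 504 - 56 = 0  ✓
  Dividing out (λ - 8): p(λ) = (λ - 8)(λ² - 7λ + 7).
Step 3 — remaining eigenvalues from the quadratic λ² - 7λ + 7 = 0:
  Δ = 7² - 4·7 = 49 - 28 = 21,  λ = (7 ± √21)/2 = (7 ± 4.5826)/2 ≈ 5.7913 or 1.2087.
  Sorted: λ_1 = 8,  λ_2 = 5.7913,  λ_3 = 1.2087  (check: sum = 15 = tr ✓).

Step 4 — unit eigenvector for λ_1 = 8: v spans the null space of (Sigma - λ_1 I), whose rows are
  r_1 = (-4, 2, 1),  r_2 = (2, -4, -2),  r_3 = (1, -2, -1).
  v is orthogonal to every row, so take v ∝ r_1 × r_2 = ((2)·(-2) - (1)·(-4), (1)·(2) - (-4)·(-2), (-4)·(-4) - (2)·(2)) = (0, -6, 12).
  Rescale (divide by 6; multiply by -1 so the first nonzero entry is positive): u = (0, 1, -2).
  ||u|| = √((0)² + (1)² + (-2)²) = √(5) ≈ 2.2361,  v_1 = u/||u|| ≈ (0, 0.4472, -0.8944) (||v_1|| = 1).

λ_1 = 8,  λ_2 = 5.7913,  λ_3 = 1.2087;  v_1 ≈ (0, 0.4472, -0.8944)


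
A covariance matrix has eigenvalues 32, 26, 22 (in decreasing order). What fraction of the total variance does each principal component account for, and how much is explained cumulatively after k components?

Step 1 — total variance = trace(Sigma) = Σ λ_i = 32 + 26 + 22 = 80.

Step 2 — fraction explained by component i = λ_i / Σ λ:
  PC1: 32/80 = 0.4
  PC2: 26/80 = 0.325
  PC3: 22/80 = 0.275

Step 3 — cumulative fraction after k components = (λ_1 + ... + λ_k) / Σ λ:
  k = 1: 32/80 = 0.4
  k = 2: (32 + 26)/80 = 58/80 = 0.725
  k = 3: (32 + 26 + 22)/80 = 80/80 = 1

Summary (fraction, with percent):

explained: PC1 0.4 (40%), PC2 0.325 (32.5%), PC3 0.275 (27.5%);  cumulative: 0.4, 0.725, 1


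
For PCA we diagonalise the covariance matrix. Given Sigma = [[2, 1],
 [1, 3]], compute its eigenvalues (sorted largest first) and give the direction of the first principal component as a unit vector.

Step 1 — characteristic polynomial of 2×2 Sigma:
  det(Sigma - λI) = λ² - trace · λ + det = 0.
  trace = 2 + 3 = 5, det = 2·3 - (1)² = 5.
Step 2 — discriminant:
  Δ = trace² - 4·det = 25 - 20 = 5.
Step 3 — eigenvalues:
  λ = (trace ± √Δ)/2 = (5 ± 2.2361)/2,
  λ_1 = 3.618,  λ_2 = 1.382.

Step 4 — unit eigenvector for λ_1: solve (Sigma - λ_1 I)v = 0. First row:
  (2 - 3.618)·v_x + (1)·v_y = 0, i.e. (-1.618)·v_x + (1)·v_y = 0,
  so v ∝ (b, λ_1 - a) = (1, 1.618) = u.
  ||u|| = √((1)² + (1.618)²) = √(3.618) ≈ 1.9021,
  v_1 = u/||u|| ≈ (0.5257, 0.8507) (||v_1|| = 1).

λ_1 = 3.618,  λ_2 = 1.382;  v_1 ≈ (0.5257, 0.8507)


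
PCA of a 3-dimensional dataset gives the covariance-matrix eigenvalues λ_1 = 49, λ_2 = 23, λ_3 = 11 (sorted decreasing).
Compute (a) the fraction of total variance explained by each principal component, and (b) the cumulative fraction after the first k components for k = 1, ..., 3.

Step 1 — total variance = trace(Sigma) = Σ λ_i = 49 + 23 + 11 = 83.

Step 2 — fraction explained by component i = λ_i / Σ λ:
  PC1: 49/83 = 0.5904
  PC2: 23/83 = 0.2771
  PC3: 11/83 = 0.1325

Step 3 — cumulative fraction after k components = (λ_1 + ... + λ_k) / Σ λ:
  k = 1: 49/83 = 0.5904
  k = 2: (49 + 23)/83 = 72/83 = 0.8675
  k = 3: (49 + 23 + 11)/83 = 83/83 = 1

Summary (fraction, with percent):

explained: PC1 0.5904 (59.04%), PC2 0.2771 (27.71%), PC3 0.1325 (13.25%);  cumulative: 0.5904, 0.8675, 1


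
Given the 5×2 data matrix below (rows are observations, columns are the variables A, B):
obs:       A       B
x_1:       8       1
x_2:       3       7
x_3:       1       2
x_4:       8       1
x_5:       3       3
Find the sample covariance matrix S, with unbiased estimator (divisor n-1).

Step 1 — column means:
  mean(A) = (8 + 3 + 1 + 8 + 3) / 5 = 23/5 = 4.6
  mean(B) = (1 + 7 + 2 + 1 + 3) / 5 = 14/5 = 2.8

Step 2 — sample covariance S[i,j] = (1/(n-1)) · Σ_k (x_{k,i} - mean_i) · (x_{k,j} - mean_j), with n-1 = 4.
  S[A,A] = ((3.4)·(3.4) + (-1.6)·(-1.6) + (-3.6)·(-3.6) + (3.4)·(3.4) + (-1.6)·(-1.6)) / 4 = 41.2/4 = 10.3
  S[A,B] = ((3.4)·(-1.8) + (-1.6)·(4.2) + (-3.6)·(-0.8) + (3.4)·(-1.8) + (-1.6)·(0.2)) / 4 = -16.4/4 = -4.1
  S[B,B] = ((-1.8)·(-1.8) + (4.2)·(4.2) + (-0.8)·(-0.8) + (-1.8)·(-1.8) + (0.2)·(0.2)) / 4 = 24.8/4 = 6.2

S is symmetric (S[j,i] = S[i,j]). Assembling:

S = [[10.3, -4.1],
 [-4.1, 6.2]]


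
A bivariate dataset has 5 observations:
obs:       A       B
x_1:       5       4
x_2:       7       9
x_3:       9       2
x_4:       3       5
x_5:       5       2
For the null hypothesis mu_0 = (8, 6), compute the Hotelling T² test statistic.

Step 1 — sample mean vector:
  mean(A) = (5 + 7 + 9 + 3 + 5) / 5 = 29/5 = 5.8
  mean(B) = (4 + 9 + 2 + 5 + 2) / 5 = 22/5 = 4.4
  x̄ = (5.8, 4.4),  deviation x̄ - mu_0 = (5.8, 4.4) - (8, 6) = (-2.2, -1.6).

Step 2 — sample covariance matrix, S[i,j] = (1/(n-1)) · Σ_k (x_{k,i} - mean_i) · (x_{k,j} - mean_j), divisor n-1 = 4:
  S[A,A] = ((-0.8)·(-0.8) + (1.2)·(1.2) + (3.2)·(3.2) + (-2.8)·(-2.8) + (-0.8)·(-0.8)) / 4 = 20.8/4 = 5.2
  S[A,B] = ((-0.8)·(-0.4) + (1.2)·(4.6) + (3.2)·(-2.4) + (-2.8)·(0.6) + (-0.8)·(-2.4)) / 4 = -1.6/4 = -0.4
  S[B,B] = ((-0.4)·(-0.4) + (4.6)·(4.6) + (-2.4)·(-2.4) + (0.6)·(0.6) + (-2.4)·(-2.4)) / 4 = 33.2/4 = 8.3
  S = [[5.2, -0.4],
 [-0.4, 8.3]].

Step 3 — invert S. det(S) = 5.2·8.3 - (-0.4)² = 43.
  S^{-1} = (1/det) · [[d, -b], [-b, a]] = [[0.193, 0.0093],
 [0.0093, 0.1209]].

Step 4 — quadratic form (x̄ - mu_0)^T · S^{-1} · (x̄ - mu_0):
  S^{-1} · (x̄ - mu_0) = (-0.4395, -0.214),
  (x̄ - mu_0)^T · [...] = (-2.2)·(-0.4395) + (-1.6)·(-0.214) = 1.3093.

Step 5 — scale by n: T² = 5 · 1.3093 = 6.5465.

T² ≈ 6.5465


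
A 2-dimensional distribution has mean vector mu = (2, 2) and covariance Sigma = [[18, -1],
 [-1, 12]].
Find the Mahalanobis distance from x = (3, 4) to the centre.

Step 1 — centre the observation: (x - mu) = (1, 2).

Step 2 — invert Sigma. det(Sigma) = 18·12 - (-1)² = 215.
  Sigma^{-1} = (1/det) · [[d, -b], [-b, a]] = [[0.0558, 0.0047],
 [0.0047, 0.0837]].

Step 3 — form the quadratic (x - mu)^T · Sigma^{-1} · (x - mu):
  Sigma^{-1} · (x - mu) = (0.0651, 0.1721).
  (x - mu)^T · [Sigma^{-1} · (x - mu)] = (1)·(0.0651) + (2)·(0.1721) = 0.4093.

Step 4 — take square root: d = √(0.4093) ≈ 0.6398.

d(x, mu) = √(0.4093) ≈ 0.6398


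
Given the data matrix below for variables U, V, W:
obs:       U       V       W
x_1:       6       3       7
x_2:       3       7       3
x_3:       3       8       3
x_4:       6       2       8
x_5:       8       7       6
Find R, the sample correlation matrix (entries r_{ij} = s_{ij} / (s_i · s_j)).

Step 1 — column means:
  mean(U) = (6 + 3 + 3 + 6 + 8) / 5 = 26/5 = 5.2
  mean(V) = (3 + 7 + 8 + 2 + 7) / 5 = 27/5 = 5.4
  mean(W) = (7 + 3 + 3 + 8 + 6) / 5 = 27/5 = 5.4

Step 2 — sample variances and covariances s[i,j] = (1/(n-1)) · Σ_k (x_{k,i} - mean_i) · (x_{k,j} - mean_j), with n-1 = 4:
  s[U,U] = ((0.8)·(0.8) + (-2.2)·(-2.2) + (-2.2)·(-2.2) + (0.8)·(0.8) + (2.8)·(2.8)) / 4 = 18.8/4 = 4.7
  s[U,V] = ((0.8)·(-2.4) + (-2.2)·(1.6) + (-2.2)·(2.6) + (0.8)·(-3.4) + (2.8)·(1.6)) / 4 = -9.4/4 = -2.35
  s[U,W] = ((0.8)·(1.6) + (-2.2)·(-2.4) + (-2.2)·(-2.4) + (0.8)·(2.6) + (2.8)·(0.6)) / 4 = 15.6/4 = 3.9
  s[V,V] = ((-2.4)·(-2.4) + (1.6)·(1.6) + (2.6)·(2.6) + (-3.4)·(-3.4) + (1.6)·(1.6)) / 4 = 29.2/4 = 7.3
  s[V,W] = ((-2.4)·(1.6) + (1.6)·(-2.4) + (2.6)·(-2.4) + (-3.4)·(2.6) + (1.6)·(0.6)) / 4 = -21.8/4 = -5.45
  s[W,W] = ((1.6)·(1.6) + (-2.4)·(-2.4) + (-2.4)·(-2.4) + (2.6)·(2.6) + (0.6)·(0.6)) / 4 = 21.2/4 = 5.3
  Sample standard deviations s_i = √(s[i,i]):
  s(U) = √(4.7) = 2.1679
  s(V) = √(7.3) = 2.7019
  s(W) = √(5.3) = 2.3022

Step 3 — r_{ij} = s_{ij} / (s_i · s_j):
  r[U,U] = 1 (diagonal).
  r[U,V] = -2.35 / (2.1679 · 2.7019) = -2.35 / 5.8575 = -0.4012
  r[U,W] = 3.9 / (2.1679 · 2.3022) = 3.9 / 4.991 = 0.7814
  r[V,V] = 1 (diagonal).
  r[V,W] = -5.45 / (2.7019 · 2.3022) = -5.45 / 6.2201 = -0.8762
  r[W,W] = 1 (diagonal).

R is symmetric with unit diagonal. Assembling:

R = [[1, -0.4012, 0.7814],
 [-0.4012, 1, -0.8762],
 [0.7814, -0.8762, 1]]


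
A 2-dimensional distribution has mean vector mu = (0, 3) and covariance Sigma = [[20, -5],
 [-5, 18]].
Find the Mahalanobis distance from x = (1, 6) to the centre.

Step 1 — centre the observation: (x - mu) = (1, 3).

Step 2 — invert Sigma. det(Sigma) = 20·18 - (-5)² = 335.
  Sigma^{-1} = (1/det) · [[d, -b], [-b, a]] = [[0.0537, 0.0149],
 [0.0149, 0.0597]].

Step 3 — form the quadratic (x - mu)^T · Sigma^{-1} · (x - mu):
  Sigma^{-1} · (x - mu) = (0.0985, 0.194).
  (x - mu)^T · [Sigma^{-1} · (x - mu)] = (1)·(0.0985) + (3)·(0.194) = 0.6806.

Step 4 — take square root: d = √(0.6806) ≈ 0.825.

d(x, mu) = √(0.6806) ≈ 0.825


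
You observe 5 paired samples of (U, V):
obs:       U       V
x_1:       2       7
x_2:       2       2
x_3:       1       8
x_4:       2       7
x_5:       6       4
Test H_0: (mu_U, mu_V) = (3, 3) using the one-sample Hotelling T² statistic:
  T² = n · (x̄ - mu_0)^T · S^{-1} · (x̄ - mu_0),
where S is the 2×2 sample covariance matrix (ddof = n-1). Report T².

Step 1 — sample mean vector:
  mean(U) = (2 + 2 + 1 + 2 + 6) / 5 = 13/5 = 2.6
  mean(V) = (7 + 2 + 8 + 7 + 4) / 5 = 28/5 = 5.6
  x̄ = (2.6, 5.6),  deviation x̄ - mu_0 = (2.6, 5.6) - (3, 3) = (-0.4, 2.6).

Step 2 — sample covariance matrix, S[i,j] = (1/(n-1)) · Σ_k (x_{k,i} - mean_i) · (x_{k,j} - mean_j), divisor n-1 = 4:
  S[U,U] = ((-0.6)·(-0.6) + (-0.6)·(-0.6) + (-1.6)·(-1.6) + (-0.6)·(-0.6) + (3.4)·(3.4)) / 4 = 15.2/4 = 3.8
  S[U,V] = ((-0.6)·(1.4) + (-0.6)·(-3.6) + (-1.6)·(2.4) + (-0.6)·(1.4) + (3.4)·(-1.6)) / 4 = -8.8/4 = -2.2
  S[V,V] = ((1.4)·(1.4) + (-3.6)·(-3.6) + (2.4)·(2.4) + (1.4)·(1.4) + (-1.6)·(-1.6)) / 4 = 25.2/4 = 6.3
  S = [[3.8, -2.2],
 [-2.2, 6.3]].

Step 3 — invert S. det(S) = 3.8·6.3 - (-2.2)² = 19.1.
  S^{-1} = (1/det) · [[d, -b], [-b, a]] = [[0.3298, 0.1152],
 [0.1152, 0.199]].

Step 4 — quadratic form (x̄ - mu_0)^T · S^{-1} · (x̄ - mu_0):
  S^{-1} · (x̄ - mu_0) = (0.1675, 0.4712),
  (x̄ - mu_0)^T · [...] = (-0.4)·(0.1675) + (2.6)·(0.4712) = 1.1581.

Step 5 — scale by n: T² = 5 · 1.1581 = 5.7906.

T² ≈ 5.7906


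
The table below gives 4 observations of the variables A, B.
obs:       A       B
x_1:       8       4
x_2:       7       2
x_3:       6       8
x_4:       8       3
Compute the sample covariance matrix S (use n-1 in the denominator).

Step 1 — column means:
  mean(A) = (8 + 7 + 6 + 8) / 4 = 29/4 = 7.25
  mean(B) = (4 + 2 + 8 + 3) / 4 = 17/4 = 4.25

Step 2 — sample covariance S[i,j] = (1/(n-1)) · Σ_k (x_{k,i} - mean_i) · (x_{k,j} - mean_j), with n-1 = 3.
  S[A,A] = ((0.75)·(0.75) + (-0.25)·(-0.25) + (-1.25)·(-1.25) + (0.75)·(0.75)) / 3 = 2.75/3 = 0.9167
  S[A,B] = ((0.75)·(-0.25) + (-0.25)·(-2.25) + (-1.25)·(3.75) + (0.75)·(-1.25)) / 3 = -5.25/3 = -1.75
  S[B,B] = ((-0.25)·(-0.25) + (-2.25)·(-2.25) + (3.75)·(3.75) + (-1.25)·(-1.25)) / 3 = 20.75/3 = 6.9167

S is symmetric (S[j,i] = S[i,j]). Assembling:

S = [[0.9167, -1.75],
 [-1.75, 6.9167]]


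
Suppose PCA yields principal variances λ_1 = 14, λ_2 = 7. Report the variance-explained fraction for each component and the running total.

Step 1 — total variance = trace(Sigma) = Σ λ_i = 14 + 7 = 21.

Step 2 — fraction explained by component i = λ_i / Σ λ:
  PC1: 14/21 = 0.6667
  PC2: 7/21 = 0.3333

Step 3 — cumulative fraction after k components = (λ_1 + ... + λ_k) / Σ λ:
  k = 1: 14/21 = 0.6667
  k = 2: (14 + 7)/21 = 21/21 = 1

Summary (fraction, with percent):

explained: PC1 0.6667 (66.67%), PC2 0.3333 (33.33%);  cumulative: 0.6667, 1
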